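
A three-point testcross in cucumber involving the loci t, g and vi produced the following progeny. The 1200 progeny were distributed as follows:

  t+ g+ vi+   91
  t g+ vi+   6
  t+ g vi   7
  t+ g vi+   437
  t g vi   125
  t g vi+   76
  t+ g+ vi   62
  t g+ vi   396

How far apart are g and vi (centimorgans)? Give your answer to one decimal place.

The two most frequent reciprocal classes, t+ g vi+ and t g+ vi, are the parental types, so the F1 was t+ g vi+ / t g+ vi.
The two rarest classes, t+ g vi and t g+ vi+, are the double crossovers. Comparing them with the parentals, only the vi allele has switched, so vi is the middle locus and the order is t – vi – g.
Crossovers in the vi–g interval produce the single-crossover classes t+ g+ vi+ and t g vi (91 + 125 = 216) plus the double crossovers (13).
RF(vi–g) = (216 + 13) / 1200 = 229/1200 = 0.1908 → 19.1 centimorgans.

19.1 centimorgans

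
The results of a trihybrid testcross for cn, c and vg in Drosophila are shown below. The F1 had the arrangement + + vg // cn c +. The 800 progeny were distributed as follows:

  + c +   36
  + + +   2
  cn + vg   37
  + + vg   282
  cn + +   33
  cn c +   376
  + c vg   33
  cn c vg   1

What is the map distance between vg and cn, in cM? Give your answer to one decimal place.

The two rarest classes, + + + and cn c vg, are the double crossovers. Comparing them with the parentals, only the vg allele has switched, so vg is the middle locus and the order is c – vg – cn.
Crossovers in the vg–cn interval produce the single-crossover classes cn + vg and + c + (37 + 36 = 73) plus the double crossovers (3).
RF(vg–cn) = (73 + 3) / 800 = 76/800 = 0.0950 → 9.5 cM.

9.5 cM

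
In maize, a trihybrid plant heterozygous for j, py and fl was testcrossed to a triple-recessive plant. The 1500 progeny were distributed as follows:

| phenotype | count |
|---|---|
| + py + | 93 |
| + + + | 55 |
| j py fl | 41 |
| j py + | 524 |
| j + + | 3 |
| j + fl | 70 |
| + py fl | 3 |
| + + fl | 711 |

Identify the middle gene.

The two most frequent reciprocal classes, + + fl and j py +, are the parental types, so the F1 was + + fl / j py +.
The two rarest classes, + py fl and j + +, are the double crossovers. Comparing them with the parentals, only the py allele has switched, so py is the middle locus and the order is j – py – fl.

py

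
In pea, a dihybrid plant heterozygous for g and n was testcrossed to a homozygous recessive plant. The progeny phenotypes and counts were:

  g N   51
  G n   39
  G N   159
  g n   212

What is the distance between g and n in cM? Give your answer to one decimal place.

19.5 cM

The two most frequent classes, G N (159) and g n (212), are the parental types, so the F1 was G N / g n.
The recombinant classes are G n and g N: 39 + 51 = 90.
Recombination frequency = 90/461 = 0.1952 ≈ 19.5%, i.e. 19.5 cM.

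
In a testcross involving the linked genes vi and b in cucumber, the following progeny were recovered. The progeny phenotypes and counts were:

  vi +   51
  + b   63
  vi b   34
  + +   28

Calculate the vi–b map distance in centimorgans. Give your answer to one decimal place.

The two most frequent classes, + b (63) and vi + (51), are the parental types, so the F1 was + b / vi +.
The recombinant classes are + + and vi b: 28 + 34 = 62.
Recombination frequency = 62/176 = 0.3523 ≈ 35.2%, i.e. 35.2 centimorgans.

35.2 centimorgans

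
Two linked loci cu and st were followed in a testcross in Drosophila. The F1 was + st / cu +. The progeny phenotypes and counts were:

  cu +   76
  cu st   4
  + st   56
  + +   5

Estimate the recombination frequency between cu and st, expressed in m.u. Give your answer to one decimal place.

6.4 m.u.

The recombinant classes are + + and cu st: 5 + 4 = 9.
Recombination frequency = 9/141 = 0.0638 ≈ 6.4%, i.e. 6.4 m.u.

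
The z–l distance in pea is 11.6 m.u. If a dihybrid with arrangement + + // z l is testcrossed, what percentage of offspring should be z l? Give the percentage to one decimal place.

44.2%

A map distance of 11.6 m.u. corresponds to a recombination frequency of 0.116.
The F1 is + + / z l, so z l is a parental gamete class with expected frequency (1 − r)/2 = 0.884/2 = 0.4420.
That is 0.4420 = 44.2% of the progeny.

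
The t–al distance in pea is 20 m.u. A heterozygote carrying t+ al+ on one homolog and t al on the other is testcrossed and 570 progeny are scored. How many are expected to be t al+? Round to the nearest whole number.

A map distance of 20 m.u. corresponds to a recombination frequency of 0.200.
The F1 is t+ al+ / t al, so t al+ is a recombinant gamete class with expected frequency r/2 = 0.200/2 = 0.1000.
Expected number = 0.1000 × 570 = 57.00 ≈ 57.

57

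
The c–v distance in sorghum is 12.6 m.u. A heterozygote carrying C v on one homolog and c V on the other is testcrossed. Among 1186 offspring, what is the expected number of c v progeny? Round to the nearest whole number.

75

A map distance of 12.6 m.u. corresponds to a recombination frequency of 0.126.
The F1 is C v / c V, so c v is a recombinant gamete class with expected frequency r/2 = 0.126/2 = 0.0630.
Expected number = 0.0630 × 1186 = 74.72 ≈ 75.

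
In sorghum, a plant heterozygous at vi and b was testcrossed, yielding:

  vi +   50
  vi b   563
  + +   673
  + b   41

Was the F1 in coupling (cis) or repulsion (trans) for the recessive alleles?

The two most frequent classes are + + (673) and vi b (563); these are the parental (non-recombinant) types.
So the F1 carried + + on one chromosome and vi b on the other — the recessive alleles are on the same chromosome (cis / coupling).

cis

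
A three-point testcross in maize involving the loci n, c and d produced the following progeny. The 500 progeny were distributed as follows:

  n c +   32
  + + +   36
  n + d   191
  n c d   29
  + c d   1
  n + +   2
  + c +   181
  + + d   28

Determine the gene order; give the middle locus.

The two most frequent reciprocal classes, n + d and + c +, are the parental types, so the F1 was n + d / + c +.
The two rarest classes, n + + and + c d, are the double crossovers. Comparing them with the parentals, only the d allele has switched, so d is the middle locus and the order is n – d – c.

d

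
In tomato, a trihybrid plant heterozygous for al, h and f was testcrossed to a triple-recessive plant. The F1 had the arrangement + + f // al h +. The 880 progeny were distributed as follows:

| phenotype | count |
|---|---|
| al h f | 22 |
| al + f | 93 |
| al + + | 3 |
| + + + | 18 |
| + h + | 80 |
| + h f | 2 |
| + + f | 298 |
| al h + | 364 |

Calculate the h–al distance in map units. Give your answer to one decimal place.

The two rarest classes, + h f and al + +, are the double crossovers. Comparing them with the parentals, only the h allele has switched, so h is the middle locus and the order is al – h – f.
Crossovers in the al–h interval produce the single-crossover classes al + f and + h + (93 + 80 = 173) plus the double crossovers (5).
RF(al–h) = (173 + 5) / 880 = 178/880 = 0.2023 → 20.2 map units.

20.2 map units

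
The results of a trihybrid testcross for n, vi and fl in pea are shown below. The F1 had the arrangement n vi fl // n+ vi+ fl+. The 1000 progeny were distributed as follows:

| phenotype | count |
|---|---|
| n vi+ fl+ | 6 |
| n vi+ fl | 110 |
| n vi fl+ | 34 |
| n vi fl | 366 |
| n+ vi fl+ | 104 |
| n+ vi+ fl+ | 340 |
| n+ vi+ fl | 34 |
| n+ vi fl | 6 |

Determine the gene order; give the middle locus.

The two rarest classes, n+ vi fl and n vi+ fl+, are the double crossovers. Comparing them with the parentals, only the n allele has switched, so n is the middle locus and the order is vi – n – fl.

n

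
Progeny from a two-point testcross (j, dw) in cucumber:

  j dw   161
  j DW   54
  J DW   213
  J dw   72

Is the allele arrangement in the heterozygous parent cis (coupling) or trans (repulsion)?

The two most frequent classes are J DW (213) and j dw (161); these are the parental (non-recombinant) types.
So the F1 carried J DW on one chromosome and j dw on the other — the recessive alleles are on the same chromosome (cis / coupling).

cis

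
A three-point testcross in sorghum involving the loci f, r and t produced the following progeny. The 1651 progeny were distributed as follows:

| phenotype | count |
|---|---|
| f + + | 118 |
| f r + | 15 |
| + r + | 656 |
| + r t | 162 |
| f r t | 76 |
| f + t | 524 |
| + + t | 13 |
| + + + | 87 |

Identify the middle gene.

The two most frequent reciprocal classes, f + t and + r +, are the parental types, so the F1 was f + t / + r +.
The two rarest classes, + + t and f r +, are the double crossovers. Comparing them with the parentals, only the f allele has switched, so f is the middle locus and the order is r – f – t.

f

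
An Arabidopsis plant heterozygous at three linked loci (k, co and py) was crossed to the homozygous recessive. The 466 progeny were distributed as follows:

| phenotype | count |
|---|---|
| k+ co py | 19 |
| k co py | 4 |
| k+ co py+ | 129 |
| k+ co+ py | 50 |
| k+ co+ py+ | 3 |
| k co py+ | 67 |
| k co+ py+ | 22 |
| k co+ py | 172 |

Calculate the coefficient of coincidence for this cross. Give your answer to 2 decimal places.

0.55

The two most frequent reciprocal classes, k co+ py and k+ co py+, are the parental types, so the F1 was k co+ py / k+ co py+.
The two rarest classes, k co py and k+ co+ py+, are the double crossovers. Comparing them with the parentals, only the co allele has switched, so co is the middle locus and the order is py – co – k.
py–co: (41 + 7)/466 = 0.1030; co–k: (117 + 7)/466 = 0.2661.
Expected DCO frequency = 0.1030 × 0.2661 ≈ 0.02741; observed = 7/466 ≈ 0.01502.
Coefficient of coincidence = 0.01502/0.02741 ≈ 0.55.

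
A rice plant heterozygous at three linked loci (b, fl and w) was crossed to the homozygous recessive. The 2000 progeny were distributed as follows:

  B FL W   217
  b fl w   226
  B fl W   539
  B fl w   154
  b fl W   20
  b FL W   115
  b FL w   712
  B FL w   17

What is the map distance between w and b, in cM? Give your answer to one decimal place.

The two most frequent reciprocal classes, b FL w and B fl W, are the parental types, so the F1 was b FL w / B fl W.
The two rarest classes, B FL w and b fl W, are the double crossovers. Comparing them with the parentals, only the b allele has switched, so b is the middle locus and the order is w – b – fl.
Crossovers in the w–b interval produce the single-crossover classes b FL W and B fl w (115 + 154 = 269) plus the double crossovers (37).
RF(w–b) = (269 + 37) / 2000 = 306/2000 = 0.1530 → 15.3 cM.

15.3 cM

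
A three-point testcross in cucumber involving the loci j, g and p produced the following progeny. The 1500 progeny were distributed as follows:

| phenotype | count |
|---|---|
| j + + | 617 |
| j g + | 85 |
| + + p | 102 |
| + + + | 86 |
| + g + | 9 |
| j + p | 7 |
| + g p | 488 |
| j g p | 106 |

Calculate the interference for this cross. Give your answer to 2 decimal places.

0.43

The two most frequent reciprocal classes, + g p and j + +, are the parental types, so the F1 was + g p / j + +.
The two rarest classes, + g + and j + p, are the double crossovers. Comparing them with the parentals, only the p allele has switched, so p is the middle locus and the order is g – p – j.
g–p: (187 + 16)/1500 = 0.1353; p–j: (192 + 16)/1500 = 0.1387.
Expected DCO frequency = 0.1353 × 0.1387 ≈ 0.01877; observed = 16/1500 ≈ 0.01067.
Coefficient of coincidence = 0.01067/0.01877 ≈ 0.57; interference = 1 − 0.57 = 0.43.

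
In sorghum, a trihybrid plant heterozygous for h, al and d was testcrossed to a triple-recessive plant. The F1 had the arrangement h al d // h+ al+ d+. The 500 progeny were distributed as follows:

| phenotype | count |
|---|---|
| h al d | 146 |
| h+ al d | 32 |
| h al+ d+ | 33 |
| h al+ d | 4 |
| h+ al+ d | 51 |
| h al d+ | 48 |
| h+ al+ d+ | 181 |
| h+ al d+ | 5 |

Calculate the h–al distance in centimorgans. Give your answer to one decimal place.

14.8 centimorgans

The two rarest classes, h al+ d and h+ al d+, are the double crossovers. Comparing them with the parentals, only the al allele has switched, so al is the middle locus and the order is h – al – d.
Crossovers in the h–al interval produce the single-crossover classes h+ al d and h al+ d+ (32 + 33 = 65) plus the double crossovers (9).
RF(h–al) = (65 + 9) / 500 = 74/500 = 0.1480 → 14.8 centimorgans.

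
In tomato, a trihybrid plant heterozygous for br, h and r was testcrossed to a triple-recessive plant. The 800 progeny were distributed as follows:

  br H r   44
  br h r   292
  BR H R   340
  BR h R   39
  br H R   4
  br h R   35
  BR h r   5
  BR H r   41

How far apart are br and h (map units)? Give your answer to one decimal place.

11.5 map units

The two most frequent reciprocal classes, BR H R and br h r, are the parental types, so the F1 was BR H R / br h r.
The two rarest classes, br H R and BR h r, are the double crossovers. Comparing them with the parentals, only the br allele has switched, so br is the middle locus and the order is h – br – r.
Crossovers in the h–br interval produce the single-crossover classes BR h R and br H r (39 + 44 = 83) plus the double crossovers (9).
RF(h–br) = (83 + 9) / 800 = 92/800 = 0.1150 → 11.5 map units.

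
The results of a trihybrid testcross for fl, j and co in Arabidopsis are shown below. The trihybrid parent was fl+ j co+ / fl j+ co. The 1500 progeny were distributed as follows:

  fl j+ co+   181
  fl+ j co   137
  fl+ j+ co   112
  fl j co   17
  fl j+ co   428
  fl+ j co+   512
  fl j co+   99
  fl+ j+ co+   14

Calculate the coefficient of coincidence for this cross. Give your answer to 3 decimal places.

The two rarest classes, fl+ j+ co+ and fl j co, are the double crossovers. Comparing them with the parentals, only the j allele has switched, so j is the middle locus and the order is co – j – fl.
co–j: (318 + 31)/1500 = 0.2327; j–fl: (211 + 31)/1500 = 0.1613.
Expected DCO frequency = 0.2327 × 0.1613 ≈ 0.03753; observed = 31/1500 ≈ 0.02067.
Coefficient of coincidence = 0.02067/0.03753 ≈ 0.551.

0.551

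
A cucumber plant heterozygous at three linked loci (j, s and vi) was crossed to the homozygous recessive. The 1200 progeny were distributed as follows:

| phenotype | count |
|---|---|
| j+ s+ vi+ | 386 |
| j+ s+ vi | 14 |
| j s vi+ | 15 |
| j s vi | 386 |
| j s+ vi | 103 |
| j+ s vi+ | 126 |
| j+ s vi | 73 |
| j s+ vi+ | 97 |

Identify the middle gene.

vi

The two most frequent reciprocal classes, j+ s+ vi+ and j s vi, are the parental types, so the F1 was j+ s+ vi+ / j s vi.
The two rarest classes, j+ s+ vi and j s vi+, are the double crossovers. Comparing them with the parentals, only the vi allele has switched, so vi is the middle locus and the order is s – vi – j.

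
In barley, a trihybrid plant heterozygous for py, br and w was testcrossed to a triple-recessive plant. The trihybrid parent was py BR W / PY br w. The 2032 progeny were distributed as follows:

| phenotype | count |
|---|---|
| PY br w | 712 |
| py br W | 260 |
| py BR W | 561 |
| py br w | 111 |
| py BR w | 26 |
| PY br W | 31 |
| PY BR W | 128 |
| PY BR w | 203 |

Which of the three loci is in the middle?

w

The two rarest classes, py BR w and PY br W, are the double crossovers. Comparing them with the parentals, only the w allele has switched, so w is the middle locus and the order is py – w – br.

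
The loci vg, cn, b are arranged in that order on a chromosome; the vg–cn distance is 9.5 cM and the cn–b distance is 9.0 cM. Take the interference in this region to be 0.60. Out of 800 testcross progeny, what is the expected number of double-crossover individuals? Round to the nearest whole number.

3

Map distances give recombination frequencies of 0.095 and 0.090 for the two intervals.
With interference 0.60 (so coincidence = 0.40), expected double-crossover frequency = 0.095 × 0.090 × 0.40 = 0.00342.
Expected number = 0.00342 × 800 = 2.74 ≈ 3.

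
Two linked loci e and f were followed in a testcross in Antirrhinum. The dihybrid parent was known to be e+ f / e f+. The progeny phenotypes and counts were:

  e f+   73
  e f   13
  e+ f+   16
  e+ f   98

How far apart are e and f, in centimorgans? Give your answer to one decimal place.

14.5 centimorgans

The recombinant classes are e+ f+ and e f: 16 + 13 = 29.
Recombination frequency = 29/200 = 0.1450 ≈ 14.5%, i.e. 14.5 centimorgans.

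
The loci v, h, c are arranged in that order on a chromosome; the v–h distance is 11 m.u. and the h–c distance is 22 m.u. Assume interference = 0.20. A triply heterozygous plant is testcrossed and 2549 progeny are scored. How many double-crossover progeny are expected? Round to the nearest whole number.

49

Map distances give recombination frequencies of 0.110 and 0.220 for the two intervals.
With interference 0.20 (so coincidence = 0.80), expected double-crossover frequency = 0.110 × 0.220 × 0.80 = 0.01936.
Expected number = 0.01936 × 2549 = 49.35 ≈ 49.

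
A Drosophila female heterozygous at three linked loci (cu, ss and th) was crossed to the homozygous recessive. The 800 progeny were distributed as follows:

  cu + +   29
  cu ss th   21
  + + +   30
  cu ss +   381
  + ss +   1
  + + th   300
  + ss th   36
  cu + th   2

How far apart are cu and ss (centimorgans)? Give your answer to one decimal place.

8.5 centimorgans

The two most frequent reciprocal classes, + + th and cu ss +, are the parental types, so the F1 was + + th / cu ss +.
The two rarest classes, cu + th and + ss +, are the double crossovers. Comparing them with the parentals, only the cu allele has switched, so cu is the middle locus and the order is ss – cu – th.
Crossovers in the ss–cu interval produce the single-crossover classes + ss th and cu + + (36 + 29 = 65) plus the double crossovers (3).
RF(ss–cu) = (65 + 3) / 800 = 68/800 = 0.0850 → 8.5 centimorgans.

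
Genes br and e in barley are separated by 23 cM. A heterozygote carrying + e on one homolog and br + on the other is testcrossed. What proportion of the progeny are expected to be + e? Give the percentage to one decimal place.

A map distance of 23 cM corresponds to a recombination frequency of 0.230.
The F1 is + e / br +, so + e is a parental gamete class with expected frequency (1 − r)/2 = 0.770/2 = 0.3850.
That is 0.3850 = 38.5% of the progeny.

38.5%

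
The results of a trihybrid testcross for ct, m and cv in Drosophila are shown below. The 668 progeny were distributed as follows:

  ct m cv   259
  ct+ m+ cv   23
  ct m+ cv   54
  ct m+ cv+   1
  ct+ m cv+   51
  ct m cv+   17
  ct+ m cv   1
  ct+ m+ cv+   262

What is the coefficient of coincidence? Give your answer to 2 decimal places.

0.30

The two most frequent reciprocal classes, ct+ m+ cv+ and ct m cv, are the parental types, so the F1 was ct+ m+ cv+ / ct m cv.
The two rarest classes, ct m+ cv+ and ct+ m cv, are the double crossovers. Comparing them with the parentals, only the ct allele has switched, so ct is the middle locus and the order is cv – ct – m.
cv–ct: (40 + 2)/668 = 0.0629; ct–m: (105 + 2)/668 = 0.1602.
Expected DCO frequency = 0.0629 × 0.1602 ≈ 0.01008; observed = 2/668 ≈ 0.00299.
Coefficient of coincidence = 0.00299/0.01008 ≈ 0.30.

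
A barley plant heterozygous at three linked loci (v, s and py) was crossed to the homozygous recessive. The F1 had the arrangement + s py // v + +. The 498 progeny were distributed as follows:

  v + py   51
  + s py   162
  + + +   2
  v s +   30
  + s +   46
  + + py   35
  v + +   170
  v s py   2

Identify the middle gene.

The two rarest classes, v s py and + + +, are the double crossovers. Comparing them with the parentals, only the v allele has switched, so v is the middle locus and the order is s – v – py.

v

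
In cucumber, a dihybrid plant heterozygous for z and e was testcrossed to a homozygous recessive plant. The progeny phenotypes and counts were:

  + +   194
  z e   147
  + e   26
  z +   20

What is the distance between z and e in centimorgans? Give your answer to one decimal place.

11.9 centimorgans

The two most frequent classes, + + (194) and z e (147), are the parental types, so the F1 was + + / z e.
The recombinant classes are + e and z +: 26 + 20 = 46.
Recombination frequency = 46/387 = 0.1189 ≈ 11.9%, i.e. 11.9 centimorgans.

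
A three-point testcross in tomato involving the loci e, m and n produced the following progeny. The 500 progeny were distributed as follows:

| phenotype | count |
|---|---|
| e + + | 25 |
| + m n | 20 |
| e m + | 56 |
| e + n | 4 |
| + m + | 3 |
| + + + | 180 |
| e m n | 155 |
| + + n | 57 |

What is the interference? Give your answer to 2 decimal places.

The two most frequent reciprocal classes, e m n and + + +, are the parental types, so the F1 was e m n / + + +.
The two rarest classes, e + n and + m +, are the double crossovers. Comparing them with the parentals, only the m allele has switched, so m is the middle locus and the order is e – m – n.
e–m: (45 + 7)/500 = 0.1040; m–n: (113 + 7)/500 = 0.2400.
Expected DCO frequency = 0.1040 × 0.2400 ≈ 0.02496; observed = 7/500 ≈ 0.01400.
Coefficient of coincidence = 0.01400/0.02496 ≈ 0.56; interference = 1 − 0.56 = 0.44.

0.44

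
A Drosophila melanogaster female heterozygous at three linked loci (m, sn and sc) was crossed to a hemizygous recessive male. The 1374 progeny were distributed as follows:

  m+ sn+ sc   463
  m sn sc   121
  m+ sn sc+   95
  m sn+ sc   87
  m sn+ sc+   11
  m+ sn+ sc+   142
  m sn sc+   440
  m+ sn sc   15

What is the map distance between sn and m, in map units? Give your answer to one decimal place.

The two most frequent reciprocal classes, m+ sn+ sc and m sn sc+, are the parental types, so the F1 was m+ sn+ sc / m sn sc+.
The two rarest classes, m+ sn sc and m sn+ sc+, are the double crossovers. Comparing them with the parentals, only the sn allele has switched, so sn is the middle locus and the order is m – sn – sc.
Crossovers in the m–sn interval produce the single-crossover classes m sn+ sc and m+ sn sc+ (87 + 95 = 182) plus the double crossovers (26).
RF(m–sn) = (182 + 26) / 1374 = 208/1374 = 0.1514 → 15.1 map units.

15.1 map units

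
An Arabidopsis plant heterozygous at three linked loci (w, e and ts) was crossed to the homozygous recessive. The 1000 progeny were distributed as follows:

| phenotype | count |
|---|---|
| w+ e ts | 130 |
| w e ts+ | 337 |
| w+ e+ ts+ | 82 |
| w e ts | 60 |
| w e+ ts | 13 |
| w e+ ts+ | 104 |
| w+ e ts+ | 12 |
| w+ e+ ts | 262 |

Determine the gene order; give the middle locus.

The two most frequent reciprocal classes, w+ e+ ts and w e ts+, are the parental types, so the F1 was w+ e+ ts / w e ts+.
The two rarest classes, w e+ ts and w+ e ts+, are the double crossovers. Comparing them with the parentals, only the w allele has switched, so w is the middle locus and the order is e – w – ts.

w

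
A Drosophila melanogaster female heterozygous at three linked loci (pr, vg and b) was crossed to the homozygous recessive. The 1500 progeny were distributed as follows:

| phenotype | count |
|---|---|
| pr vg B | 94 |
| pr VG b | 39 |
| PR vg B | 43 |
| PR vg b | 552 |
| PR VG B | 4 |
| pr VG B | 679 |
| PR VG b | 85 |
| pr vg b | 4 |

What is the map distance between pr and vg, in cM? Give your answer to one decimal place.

12.5 cM

The two most frequent reciprocal classes, PR vg b and pr VG B, are the parental types, so the F1 was PR vg b / pr VG B.
The two rarest classes, pr vg b and PR VG B, are the double crossovers. Comparing them with the parentals, only the pr allele has switched, so pr is the middle locus and the order is b – pr – vg.
Crossovers in the pr–vg interval produce the single-crossover classes PR VG b and pr vg B (85 + 94 = 179) plus the double crossovers (8).
RF(pr–vg) = (179 + 8) / 1500 = 187/1500 = 0.1247 → 12.5 cM.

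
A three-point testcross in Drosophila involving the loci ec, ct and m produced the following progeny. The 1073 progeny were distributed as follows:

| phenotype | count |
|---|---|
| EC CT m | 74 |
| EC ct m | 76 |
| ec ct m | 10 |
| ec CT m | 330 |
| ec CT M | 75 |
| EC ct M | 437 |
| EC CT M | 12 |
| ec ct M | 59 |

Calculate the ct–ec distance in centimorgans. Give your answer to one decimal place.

14.4 centimorgans

The two most frequent reciprocal classes, ec CT m and EC ct M, are the parental types, so the F1 was ec CT m / EC ct M.
The two rarest classes, ec ct m and EC CT M, are the double crossovers. Comparing them with the parentals, only the ct allele has switched, so ct is the middle locus and the order is m – ct – ec.
Crossovers in the ct–ec interval produce the single-crossover classes EC CT m and ec ct M (74 + 59 = 133) plus the double crossovers (22).
RF(ct–ec) = (133 + 22) / 1073 = 155/1073 = 0.1445 → 14.4 centimorgans.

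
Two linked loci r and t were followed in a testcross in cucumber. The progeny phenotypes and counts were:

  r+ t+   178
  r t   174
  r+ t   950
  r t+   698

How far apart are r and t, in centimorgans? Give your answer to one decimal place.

17.6 centimorgans

The two most frequent classes, r+ t (950) and r t+ (698), are the parental types, so the F1 was r+ t / r t+.
The recombinant classes are r+ t+ and r t: 178 + 174 = 352.
Recombination frequency = 352/2000 = 0.1760 ≈ 17.6%, i.e. 17.6 centimorgans.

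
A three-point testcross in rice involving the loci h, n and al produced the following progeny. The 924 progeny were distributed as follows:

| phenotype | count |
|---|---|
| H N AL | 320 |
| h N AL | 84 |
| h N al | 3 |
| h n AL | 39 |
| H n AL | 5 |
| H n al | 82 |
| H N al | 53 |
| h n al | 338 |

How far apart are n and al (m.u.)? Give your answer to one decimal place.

The two most frequent reciprocal classes, h n al and H N AL, are the parental types, so the F1 was h n al / H N AL.
The two rarest classes, h N al and H n AL, are the double crossovers. Comparing them with the parentals, only the n allele has switched, so n is the middle locus and the order is al – n – h.
Crossovers in the al–n interval produce the single-crossover classes h n AL and H N al (39 + 53 = 92) plus the double crossovers (8).
RF(al–n) = (92 + 8) / 924 = 100/924 = 0.1082 → 10.8 m.u.

10.8 m.u.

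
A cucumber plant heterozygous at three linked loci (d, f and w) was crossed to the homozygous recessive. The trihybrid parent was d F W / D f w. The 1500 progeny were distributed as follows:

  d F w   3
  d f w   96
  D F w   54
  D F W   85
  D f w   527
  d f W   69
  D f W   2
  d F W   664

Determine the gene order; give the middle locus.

w

The two rarest classes, d F w and D f W, are the double crossovers. Comparing them with the parentals, only the w allele has switched, so w is the middle locus and the order is f – w – d.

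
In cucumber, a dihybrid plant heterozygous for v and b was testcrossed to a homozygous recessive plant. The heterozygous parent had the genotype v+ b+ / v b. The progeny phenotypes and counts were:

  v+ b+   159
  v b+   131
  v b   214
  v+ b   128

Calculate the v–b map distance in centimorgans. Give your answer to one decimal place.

The recombinant classes are v+ b and v b+: 128 + 131 = 259.
Recombination frequency = 259/632 = 0.4098 ≈ 41.0%, i.e. 41.0 centimorgans.

41.0 centimorgans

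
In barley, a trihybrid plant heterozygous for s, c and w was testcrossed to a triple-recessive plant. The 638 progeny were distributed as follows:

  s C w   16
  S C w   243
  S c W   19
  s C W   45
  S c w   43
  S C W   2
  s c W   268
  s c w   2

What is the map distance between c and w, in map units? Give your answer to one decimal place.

The two most frequent reciprocal classes, s c W and S C w, are the parental types, so the F1 was s c W / S C w.
The two rarest classes, s c w and S C W, are the double crossovers. Comparing them with the parentals, only the w allele has switched, so w is the middle locus and the order is s – w – c.
Crossovers in the w–c interval produce the single-crossover classes s C W and S c w (45 + 43 = 88) plus the double crossovers (4).
RF(w–c) = (88 + 4) / 638 = 92/638 = 0.1442 → 14.4 map units.

14.4 map units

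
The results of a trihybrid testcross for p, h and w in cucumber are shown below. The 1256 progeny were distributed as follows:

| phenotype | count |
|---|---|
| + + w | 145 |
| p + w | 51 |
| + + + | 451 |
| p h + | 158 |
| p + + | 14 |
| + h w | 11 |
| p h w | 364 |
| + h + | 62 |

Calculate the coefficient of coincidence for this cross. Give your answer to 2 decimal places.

The two most frequent reciprocal classes, + + + and p h w, are the parental types, so the F1 was + + + / p h w.
The two rarest classes, p + + and + h w, are the double crossovers. Comparing them with the parentals, only the p allele has switched, so p is the middle locus and the order is w – p – h.
w–p: (303 + 25)/1256 = 0.2611; p–h: (113 + 25)/1256 = 0.1099.
Expected DCO frequency = 0.2611 × 0.1099 ≈ 0.02869; observed = 25/1256 ≈ 0.01990.
Coefficient of coincidence = 0.01990/0.02869 ≈ 0.69.

0.69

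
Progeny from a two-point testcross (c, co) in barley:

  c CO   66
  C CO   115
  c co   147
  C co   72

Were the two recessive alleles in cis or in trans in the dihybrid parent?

cis

The two most frequent classes are C CO (115) and c co (147); these are the parental (non-recombinant) types.
So the F1 carried C CO on one chromosome and c co on the other — the recessive alleles are on the same chromosome (cis / coupling).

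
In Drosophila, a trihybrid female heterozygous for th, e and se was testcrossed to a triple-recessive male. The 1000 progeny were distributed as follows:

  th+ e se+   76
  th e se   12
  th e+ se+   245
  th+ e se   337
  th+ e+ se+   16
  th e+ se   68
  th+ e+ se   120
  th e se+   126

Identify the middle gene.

The two most frequent reciprocal classes, th+ e se and th e+ se+, are the parental types, so the F1 was th+ e se / th e+ se+.
The two rarest classes, th e se and th+ e+ se+, are the double crossovers. Comparing them with the parentals, only the th allele has switched, so th is the middle locus and the order is se – th – e.

th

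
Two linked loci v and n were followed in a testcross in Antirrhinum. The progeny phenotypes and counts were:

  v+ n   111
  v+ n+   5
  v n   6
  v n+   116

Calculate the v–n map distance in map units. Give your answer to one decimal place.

The two most frequent classes, v+ n (111) and v n+ (116), are the parental types, so the F1 was v+ n / v n+.
The recombinant classes are v+ n+ and v n: 5 + 6 = 11.
Recombination frequency = 11/238 = 0.0462 ≈ 4.6%, i.e. 4.6 map units.

4.6 map units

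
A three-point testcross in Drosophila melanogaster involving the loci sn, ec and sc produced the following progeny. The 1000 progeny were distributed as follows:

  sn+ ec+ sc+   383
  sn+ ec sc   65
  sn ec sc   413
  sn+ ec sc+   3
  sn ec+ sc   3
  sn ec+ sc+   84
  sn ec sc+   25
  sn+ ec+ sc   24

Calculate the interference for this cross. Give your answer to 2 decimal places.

0.30

The two most frequent reciprocal classes, sn+ ec+ sc+ and sn ec sc, are the parental types, so the F1 was sn+ ec+ sc+ / sn ec sc.
The two rarest classes, sn+ ec sc+ and sn ec+ sc, are the double crossovers. Comparing them with the parentals, only the ec allele has switched, so ec is the middle locus and the order is sn – ec – sc.
sn–ec: (149 + 6)/1000 = 0.1550; ec–sc: (49 + 6)/1000 = 0.0550.
Expected DCO frequency = 0.1550 × 0.0550 ≈ 0.00852; observed = 6/1000 ≈ 0.00600.
Coefficient of coincidence = 0.00600/0.00852 ≈ 0.70; interference = 1 − 0.70 = 0.30.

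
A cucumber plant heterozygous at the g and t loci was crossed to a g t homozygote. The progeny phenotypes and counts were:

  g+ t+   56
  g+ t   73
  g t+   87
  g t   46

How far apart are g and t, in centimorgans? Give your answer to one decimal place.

The two most frequent classes, g+ t (73) and g t+ (87), are the parental types, so the F1 was g+ t / g t+.
The recombinant classes are g+ t+ and g t: 56 + 46 = 102.
Recombination frequency = 102/262 = 0.3893 ≈ 38.9%, i.e. 38.9 centimorgans.

38.9 centimorgans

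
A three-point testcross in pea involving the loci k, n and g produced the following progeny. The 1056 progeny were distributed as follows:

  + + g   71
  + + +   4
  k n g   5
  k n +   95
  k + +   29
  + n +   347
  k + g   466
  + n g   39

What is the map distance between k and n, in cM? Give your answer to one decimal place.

The two most frequent reciprocal classes, + n + and k + g, are the parental types, so the F1 was + n + / k + g.
The two rarest classes, + + + and k n g, are the double crossovers. Comparing them with the parentals, only the n allele has switched, so n is the middle locus and the order is k – n – g.
Crossovers in the k–n interval produce the single-crossover classes k n + and + + g (95 + 71 = 166) plus the double crossovers (9).
RF(k–n) = (166 + 9) / 1056 = 175/1056 = 0.1657 → 16.6 cM.

16.6 cM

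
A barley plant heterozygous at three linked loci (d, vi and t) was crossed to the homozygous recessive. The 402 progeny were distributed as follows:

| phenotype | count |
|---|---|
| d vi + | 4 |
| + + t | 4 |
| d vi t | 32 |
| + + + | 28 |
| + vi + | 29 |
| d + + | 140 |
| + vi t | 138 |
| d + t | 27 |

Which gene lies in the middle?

vi

The two most frequent reciprocal classes, + vi t and d + +, are the parental types, so the F1 was + vi t / d + +.
The two rarest classes, + + t and d vi +, are the double crossovers. Comparing them with the parentals, only the vi allele has switched, so vi is the middle locus and the order is t – vi – d.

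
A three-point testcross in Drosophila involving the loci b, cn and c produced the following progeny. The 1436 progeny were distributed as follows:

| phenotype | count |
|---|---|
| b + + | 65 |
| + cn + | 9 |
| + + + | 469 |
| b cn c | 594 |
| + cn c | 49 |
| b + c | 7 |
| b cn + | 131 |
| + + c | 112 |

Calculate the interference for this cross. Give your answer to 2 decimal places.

0.32

The two most frequent reciprocal classes, + + + and b cn c, are the parental types, so the F1 was + + + / b cn c.
The two rarest classes, + cn + and b + c, are the double crossovers. Comparing them with the parentals, only the cn allele has switched, so cn is the middle locus and the order is c – cn – b.
c–cn: (243 + 16)/1436 = 0.1804; cn–b: (114 + 16)/1436 = 0.0905.
Expected DCO frequency = 0.1804 × 0.0905 ≈ 0.01633; observed = 16/1436 ≈ 0.01114.
Coefficient of coincidence = 0.01114/0.01633 ≈ 0.68; interference = 1 − 0.68 = 0.32.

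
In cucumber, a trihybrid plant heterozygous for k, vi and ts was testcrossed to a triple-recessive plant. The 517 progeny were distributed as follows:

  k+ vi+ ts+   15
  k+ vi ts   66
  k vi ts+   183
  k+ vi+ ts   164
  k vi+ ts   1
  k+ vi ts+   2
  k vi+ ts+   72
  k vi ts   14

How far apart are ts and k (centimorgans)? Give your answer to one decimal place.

The two most frequent reciprocal classes, k+ vi+ ts and k vi ts+, are the parental types, so the F1 was k+ vi+ ts / k vi ts+.
The two rarest classes, k vi+ ts and k+ vi ts+, are the double crossovers. Comparing them with the parentals, only the k allele has switched, so k is the middle locus and the order is ts – k – vi.
Crossovers in the ts–k interval produce the single-crossover classes k+ vi+ ts+ and k vi ts (15 + 14 = 29) plus the double crossovers (3).
RF(ts–k) = (29 + 3) / 517 = 32/517 = 0.0619 → 6.2 centimorgans.

6.2 centimorgans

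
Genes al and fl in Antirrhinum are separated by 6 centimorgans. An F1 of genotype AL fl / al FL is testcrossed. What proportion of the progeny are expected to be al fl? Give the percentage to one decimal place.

A map distance of 6 centimorgans corresponds to a recombination frequency of 0.060.
The F1 is AL fl / al FL, so al fl is a recombinant gamete class with expected frequency r/2 = 0.060/2 = 0.0300.
That is 0.0300 = 3.0% of the progeny.

3.0%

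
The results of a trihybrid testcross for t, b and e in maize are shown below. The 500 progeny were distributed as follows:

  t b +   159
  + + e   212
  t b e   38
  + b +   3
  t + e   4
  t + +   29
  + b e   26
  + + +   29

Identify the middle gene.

The two most frequent reciprocal classes, t b + and + + e, are the parental types, so the F1 was t b + / + + e.
The two rarest classes, + b + and t + e, are the double crossovers. Comparing them with the parentals, only the t allele has switched, so t is the middle locus and the order is b – t – e.

t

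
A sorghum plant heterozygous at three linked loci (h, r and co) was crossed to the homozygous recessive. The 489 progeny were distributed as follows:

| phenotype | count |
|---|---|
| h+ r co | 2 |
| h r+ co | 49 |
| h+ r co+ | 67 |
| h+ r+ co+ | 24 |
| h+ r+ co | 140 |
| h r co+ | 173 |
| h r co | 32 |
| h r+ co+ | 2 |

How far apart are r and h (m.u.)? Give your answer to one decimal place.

The two most frequent reciprocal classes, h+ r+ co and h r co+, are the parental types, so the F1 was h+ r+ co / h r co+.
The two rarest classes, h+ r co and h r+ co+, are the double crossovers. Comparing them with the parentals, only the r allele has switched, so r is the middle locus and the order is co – r – h.
Crossovers in the r–h interval produce the single-crossover classes h r+ co and h+ r co+ (49 + 67 = 116) plus the double crossovers (4).
RF(r–h) = (116 + 4) / 489 = 120/489 = 0.2454 → 24.5 m.u.

24.5 m.u.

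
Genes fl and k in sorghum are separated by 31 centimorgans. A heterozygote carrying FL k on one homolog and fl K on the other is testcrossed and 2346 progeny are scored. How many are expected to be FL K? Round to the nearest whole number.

364

A map distance of 31 centimorgans corresponds to a recombination frequency of 0.310.
The F1 is FL k / fl K, so FL K is a recombinant gamete class with expected frequency r/2 = 0.310/2 = 0.1550.
Expected number = 0.1550 × 2346 = 363.63 ≈ 364.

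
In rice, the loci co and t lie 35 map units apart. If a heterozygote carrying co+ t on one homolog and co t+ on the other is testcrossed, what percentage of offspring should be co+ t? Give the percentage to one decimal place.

32.5%

A map distance of 35 map units corresponds to a recombination frequency of 0.350.
The F1 is co+ t / co t+, so co+ t is a parental gamete class with expected frequency (1 − r)/2 = 0.650/2 = 0.3250.
That is 0.3250 = 32.5% of the progeny.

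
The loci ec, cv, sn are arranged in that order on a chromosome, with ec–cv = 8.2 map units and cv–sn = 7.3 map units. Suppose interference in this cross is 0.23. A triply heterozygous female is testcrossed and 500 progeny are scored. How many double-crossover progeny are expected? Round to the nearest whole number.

2

Map distances give recombination frequencies of 0.082 and 0.073 for the two intervals.
With interference 0.23 (so coincidence = 0.77), expected double-crossover frequency = 0.082 × 0.073 × 0.77 = 0.00461.
Expected number = 0.00461 × 500 = 2.30 ≈ 2.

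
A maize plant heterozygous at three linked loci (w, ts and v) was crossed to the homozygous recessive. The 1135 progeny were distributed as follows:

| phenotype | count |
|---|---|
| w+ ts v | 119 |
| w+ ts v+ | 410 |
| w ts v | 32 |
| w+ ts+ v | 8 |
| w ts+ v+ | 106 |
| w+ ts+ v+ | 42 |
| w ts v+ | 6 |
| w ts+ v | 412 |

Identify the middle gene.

w

The two most frequent reciprocal classes, w ts+ v and w+ ts v+, are the parental types, so the F1 was w ts+ v / w+ ts v+.
The two rarest classes, w+ ts+ v and w ts v+, are the double crossovers. Comparing them with the parentals, only the w allele has switched, so w is the middle locus and the order is ts – w – v.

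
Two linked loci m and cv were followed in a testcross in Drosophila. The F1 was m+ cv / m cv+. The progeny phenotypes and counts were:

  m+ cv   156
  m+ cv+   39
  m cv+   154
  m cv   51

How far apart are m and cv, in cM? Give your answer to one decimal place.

22.5 cM

The recombinant classes are m+ cv+ and m cv: 39 + 51 = 90.
Recombination frequency = 90/400 = 0.2250 ≈ 22.5%, i.e. 22.5 cM.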